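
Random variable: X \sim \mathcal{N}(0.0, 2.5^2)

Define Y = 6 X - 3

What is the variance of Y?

For Y = aX + b: Var(Y) = a² * Var(X)
Var(X) = 2.5^2 = 6.25
Var(Y) = 6² * 6.25 = 36 * 6.25 = 225

225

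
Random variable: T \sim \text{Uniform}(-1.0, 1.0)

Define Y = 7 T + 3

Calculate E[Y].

For Y = 7T + 3:
E[Y] = 7 * E[T] + 3
E[T] = (-1 + 1)/2 = 0
E[Y] = 7 * 0 + 3 = 3

3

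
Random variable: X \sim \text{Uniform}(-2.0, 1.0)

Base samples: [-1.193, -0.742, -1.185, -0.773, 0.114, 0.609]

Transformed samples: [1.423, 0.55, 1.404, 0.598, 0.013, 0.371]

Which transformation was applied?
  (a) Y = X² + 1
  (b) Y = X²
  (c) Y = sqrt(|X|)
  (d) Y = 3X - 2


Checking option (b) Y = X²:
  X = -1.193 -> Y = 1.423 ✓
  X = -0.742 -> Y = 0.55 ✓
  X = -1.185 -> Y = 1.404 ✓
All samples match this transformation.

(b) X²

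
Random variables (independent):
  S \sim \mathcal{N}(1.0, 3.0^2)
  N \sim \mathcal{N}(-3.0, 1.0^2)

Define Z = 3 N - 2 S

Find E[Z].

E[Z] = -2*E[S] + 3*E[N]
E[S] = 1
E[N] = -3
E[Z] = -2*1 + 3*(-3) = -11

-11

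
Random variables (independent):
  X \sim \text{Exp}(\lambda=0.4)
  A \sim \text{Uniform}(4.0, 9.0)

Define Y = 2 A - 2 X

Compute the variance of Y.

For independent RVs: Var(aX + bY) = a²Var(X) + b²Var(Y)
Var(X) = 6.25
Var(A) = 2.0833333
Var(Y) = (-2)²*6.25 + 2²*2.0833333
= 4*6.25 + 4*2.0833333 = 33.333333

33.333333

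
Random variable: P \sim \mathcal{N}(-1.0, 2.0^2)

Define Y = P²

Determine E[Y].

Using E[X²] = Var(X) + (E[X])²:
E[P] = -1
Var(P) = 2.0^2 = 4
E[P²] = 4 + (-1)² = 4 + 1 = 5

5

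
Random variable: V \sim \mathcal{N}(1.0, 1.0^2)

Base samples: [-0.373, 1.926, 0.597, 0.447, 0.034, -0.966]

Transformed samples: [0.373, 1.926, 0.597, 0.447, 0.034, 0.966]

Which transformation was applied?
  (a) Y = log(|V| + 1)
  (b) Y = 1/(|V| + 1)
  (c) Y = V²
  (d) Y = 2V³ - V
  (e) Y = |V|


Checking option (e) Y = |V|:
  V = -0.373 -> Y = 0.373 ✓
  V = 1.926 -> Y = 1.926 ✓
  V = 0.597 -> Y = 0.597 ✓
All samples match this transformation.

(e) |V|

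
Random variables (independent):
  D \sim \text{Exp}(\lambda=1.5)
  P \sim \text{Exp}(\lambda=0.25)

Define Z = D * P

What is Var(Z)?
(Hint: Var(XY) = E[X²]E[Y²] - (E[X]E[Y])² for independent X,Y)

Var(XY) = E[X²]E[Y²] - (E[X]E[Y])²
E[D] = 0.66666667, Var(D) = 0.44444444
E[P] = 4, Var(P) = 16
E[D²] = 0.44444444 + 0.66666667² = 0.88888889
E[P²] = 16 + 4² = 32
Var(Z) = 0.88888889*32 - (0.66666667*4)²
= 28.444444 - 7.1111111 = 21.333333

21.333333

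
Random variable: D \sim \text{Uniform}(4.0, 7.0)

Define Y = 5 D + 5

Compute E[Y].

For Y = 5D + 5:
E[Y] = 5 * E[D] + 5
E[D] = (4 + 7)/2 = 5.5
E[Y] = 5 * 5.5 + 5 = 32.5

32.5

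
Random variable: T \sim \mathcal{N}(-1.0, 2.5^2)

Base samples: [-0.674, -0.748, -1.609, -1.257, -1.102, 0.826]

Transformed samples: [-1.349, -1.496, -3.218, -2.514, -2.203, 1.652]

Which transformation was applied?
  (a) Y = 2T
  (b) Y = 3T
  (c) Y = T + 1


Checking option (a) Y = 2T:
  T = -0.674 -> Y = -1.349 ✓
  T = -0.748 -> Y = -1.496 ✓
  T = -1.609 -> Y = -3.218 ✓
All samples match this transformation.

(a) 2T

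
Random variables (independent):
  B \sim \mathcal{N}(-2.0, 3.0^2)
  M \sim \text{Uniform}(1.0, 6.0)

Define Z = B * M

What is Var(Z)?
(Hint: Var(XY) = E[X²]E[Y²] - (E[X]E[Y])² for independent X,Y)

Var(XY) = E[X²]E[Y²] - (E[X]E[Y])²
E[B] = -2, Var(B) = 9
E[M] = 3.5, Var(M) = 2.0833333
E[B²] = 9 + (-2)² = 13
E[M²] = 2.0833333 + 3.5² = 14.333333
Var(Z) = 13*14.333333 - (-2*3.5)²
= 186.33333 - 49 = 137.33333

137.33333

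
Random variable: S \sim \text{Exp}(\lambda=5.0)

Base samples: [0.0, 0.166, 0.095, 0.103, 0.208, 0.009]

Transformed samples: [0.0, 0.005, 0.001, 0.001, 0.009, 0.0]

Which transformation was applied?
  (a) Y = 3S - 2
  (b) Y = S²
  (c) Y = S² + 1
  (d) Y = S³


Checking option (d) Y = S³:
  S = 0.0 -> Y = 0.0 ✓
  S = 0.166 -> Y = 0.005 ✓
  S = 0.095 -> Y = 0.001 ✓
All samples match this transformation.

(d) S³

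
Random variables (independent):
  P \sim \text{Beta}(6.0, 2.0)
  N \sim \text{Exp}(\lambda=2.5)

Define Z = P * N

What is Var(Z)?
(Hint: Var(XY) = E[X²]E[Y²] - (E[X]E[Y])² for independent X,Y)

Var(XY) = E[X²]E[Y²] - (E[X]E[Y])²
E[P] = 0.75, Var(P) = 0.020833333
E[N] = 0.4, Var(N) = 0.16
E[P²] = 0.020833333 + 0.75² = 0.58333333
E[N²] = 0.16 + 0.4² = 0.32
Var(Z) = 0.58333333*0.32 - (0.75*0.4)²
= 0.18666667 - 0.09 = 0.096666667

0.096666667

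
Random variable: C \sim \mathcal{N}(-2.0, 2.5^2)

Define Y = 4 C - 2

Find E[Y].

For Y = 4C - 2:
E[Y] = 4 * E[C] - 2
E[C] = -2.0 = -2
E[Y] = 4 * (-2) - 2 = -10

-10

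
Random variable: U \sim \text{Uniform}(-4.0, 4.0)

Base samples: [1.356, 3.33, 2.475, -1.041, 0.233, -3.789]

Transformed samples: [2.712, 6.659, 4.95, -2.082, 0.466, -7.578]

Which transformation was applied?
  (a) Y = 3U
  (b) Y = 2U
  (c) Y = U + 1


Checking option (b) Y = 2U:
  U = 1.356 -> Y = 2.712 ✓
  U = 3.33 -> Y = 6.659 ✓
  U = 2.475 -> Y = 4.95 ✓
All samples match this transformation.

(b) 2U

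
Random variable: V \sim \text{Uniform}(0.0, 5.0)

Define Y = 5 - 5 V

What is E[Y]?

For Y = -5V + 5:
E[Y] = -5 * E[V] + 5
E[V] = (0 + 5)/2 = 2.5
E[Y] = -5 * 2.5 + 5 = -7.5

-7.5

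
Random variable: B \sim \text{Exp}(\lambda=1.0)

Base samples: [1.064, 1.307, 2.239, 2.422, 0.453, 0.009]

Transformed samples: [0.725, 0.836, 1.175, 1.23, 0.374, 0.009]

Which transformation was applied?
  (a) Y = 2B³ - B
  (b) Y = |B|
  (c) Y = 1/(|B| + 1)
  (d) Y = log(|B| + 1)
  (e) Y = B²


Checking option (d) Y = log(|B| + 1):
  B = 1.064 -> Y = 0.725 ✓
  B = 1.307 -> Y = 0.836 ✓
  B = 2.239 -> Y = 1.175 ✓
All samples match this transformation.

(d) log(|B| + 1)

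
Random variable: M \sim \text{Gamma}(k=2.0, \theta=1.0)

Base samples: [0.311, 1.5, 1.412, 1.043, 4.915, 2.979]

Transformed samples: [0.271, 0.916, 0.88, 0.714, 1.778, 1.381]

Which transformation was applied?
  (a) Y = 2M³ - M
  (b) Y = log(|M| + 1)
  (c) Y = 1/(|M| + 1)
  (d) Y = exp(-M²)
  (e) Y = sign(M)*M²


Checking option (b) Y = log(|M| + 1):
  M = 0.311 -> Y = 0.271 ✓
  M = 1.5 -> Y = 0.916 ✓
  M = 1.412 -> Y = 0.88 ✓
All samples match this transformation.

(b) log(|M| + 1)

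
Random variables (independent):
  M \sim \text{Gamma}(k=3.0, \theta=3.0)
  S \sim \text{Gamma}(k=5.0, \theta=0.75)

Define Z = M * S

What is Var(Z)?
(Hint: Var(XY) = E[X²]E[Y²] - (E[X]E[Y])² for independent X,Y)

Var(XY) = E[X²]E[Y²] - (E[X]E[Y])²
E[M] = 9, Var(M) = 27
E[S] = 3.75, Var(S) = 2.8125
E[M²] = 27 + 9² = 108
E[S²] = 2.8125 + 3.75² = 16.875
Var(Z) = 108*16.875 - (9*3.75)²
= 1822.5 - 1139.0625 = 683.4375

683.4375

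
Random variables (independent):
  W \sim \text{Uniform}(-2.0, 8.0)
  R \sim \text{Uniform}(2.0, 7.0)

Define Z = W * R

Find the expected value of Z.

For independent RVs: E[XY] = E[X]*E[Y]
E[W] = 3
E[R] = 4.5
E[Z] = 3 * 4.5 = 13.5

13.5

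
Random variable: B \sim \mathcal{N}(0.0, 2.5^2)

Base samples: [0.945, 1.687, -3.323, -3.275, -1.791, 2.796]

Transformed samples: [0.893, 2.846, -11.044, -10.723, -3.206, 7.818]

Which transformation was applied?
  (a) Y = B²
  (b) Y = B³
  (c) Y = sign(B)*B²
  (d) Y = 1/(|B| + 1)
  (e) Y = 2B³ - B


Checking option (c) Y = sign(B)*B²:
  B = 0.945 -> Y = 0.893 ✓
  B = 1.687 -> Y = 2.846 ✓
  B = -3.323 -> Y = -11.044 ✓
All samples match this transformation.

(c) sign(B)*B²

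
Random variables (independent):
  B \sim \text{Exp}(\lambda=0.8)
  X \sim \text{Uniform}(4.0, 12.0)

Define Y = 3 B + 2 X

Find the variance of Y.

For independent RVs: Var(aX + bY) = a²Var(X) + b²Var(Y)
Var(B) = 1.5625
Var(X) = 5.3333333
Var(Y) = 3²*1.5625 + 2²*5.3333333
= 9*1.5625 + 4*5.3333333 = 35.395833

35.395833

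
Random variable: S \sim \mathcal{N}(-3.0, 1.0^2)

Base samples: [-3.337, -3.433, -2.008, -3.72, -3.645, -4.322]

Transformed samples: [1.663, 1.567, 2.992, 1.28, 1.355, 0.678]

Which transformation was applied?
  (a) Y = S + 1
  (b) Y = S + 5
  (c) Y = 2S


Checking option (b) Y = S + 5:
  S = -3.337 -> Y = 1.663 ✓
  S = -3.433 -> Y = 1.567 ✓
  S = -2.008 -> Y = 2.992 ✓
All samples match this transformation.

(b) S + 5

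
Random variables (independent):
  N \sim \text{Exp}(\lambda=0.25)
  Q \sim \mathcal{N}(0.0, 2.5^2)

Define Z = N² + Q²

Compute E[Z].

E[Z] = E[N²] + E[Q²]
E[N²] = Var(N) + E[N]² = 16 + 16 = 32
E[Q²] = Var(Q) + E[Q]² = 6.25 + 0 = 6.25
E[Z] = 32 + 6.25 = 38.25

38.25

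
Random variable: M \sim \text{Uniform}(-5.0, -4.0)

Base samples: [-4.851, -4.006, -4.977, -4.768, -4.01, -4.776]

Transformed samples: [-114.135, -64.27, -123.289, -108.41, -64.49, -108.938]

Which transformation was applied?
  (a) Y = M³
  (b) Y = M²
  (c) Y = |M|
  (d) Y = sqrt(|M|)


Checking option (a) Y = M³:
  M = -4.851 -> Y = -114.135 ✓
  M = -4.006 -> Y = -64.27 ✓
  M = -4.977 -> Y = -123.289 ✓
All samples match this transformation.

(a) M³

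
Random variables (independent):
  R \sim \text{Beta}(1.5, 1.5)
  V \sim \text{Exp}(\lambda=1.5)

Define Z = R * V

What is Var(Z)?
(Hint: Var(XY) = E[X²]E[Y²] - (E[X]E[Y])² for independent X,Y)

Var(XY) = E[X²]E[Y²] - (E[X]E[Y])²
E[R] = 0.5, Var(R) = 0.0625
E[V] = 0.66666667, Var(V) = 0.44444444
E[R²] = 0.0625 + 0.5² = 0.3125
E[V²] = 0.44444444 + 0.66666667² = 0.88888889
Var(Z) = 0.3125*0.88888889 - (0.5*0.66666667)²
= 0.27777778 - 0.11111111 = 0.16666667

0.16666667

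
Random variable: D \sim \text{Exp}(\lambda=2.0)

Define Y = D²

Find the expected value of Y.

E[D²] = Var(D) + (E[D])² = 0.25 + 0.25 = 0.5

0.5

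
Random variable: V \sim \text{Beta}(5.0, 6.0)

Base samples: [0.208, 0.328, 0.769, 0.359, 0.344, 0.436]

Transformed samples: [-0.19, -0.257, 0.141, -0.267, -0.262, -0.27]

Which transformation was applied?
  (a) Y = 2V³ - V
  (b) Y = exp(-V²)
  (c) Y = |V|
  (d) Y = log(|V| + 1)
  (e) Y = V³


Checking option (a) Y = 2V³ - V:
  V = 0.208 -> Y = -0.19 ✓
  V = 0.328 -> Y = -0.257 ✓
  V = 0.769 -> Y = 0.141 ✓
All samples match this transformation.

(a) 2V³ - V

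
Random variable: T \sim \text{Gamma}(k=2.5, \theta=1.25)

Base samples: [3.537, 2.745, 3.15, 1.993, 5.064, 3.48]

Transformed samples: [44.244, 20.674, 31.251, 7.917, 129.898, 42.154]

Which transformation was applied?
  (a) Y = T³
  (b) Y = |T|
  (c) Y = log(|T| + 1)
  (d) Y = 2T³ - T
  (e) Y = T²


Checking option (a) Y = T³:
  T = 3.537 -> Y = 44.244 ✓
  T = 2.745 -> Y = 20.674 ✓
  T = 3.15 -> Y = 31.251 ✓
All samples match this transformation.

(a) T³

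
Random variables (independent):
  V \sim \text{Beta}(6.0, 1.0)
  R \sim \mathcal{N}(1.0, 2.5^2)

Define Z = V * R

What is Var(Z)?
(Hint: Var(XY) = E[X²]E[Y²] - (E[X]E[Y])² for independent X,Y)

Var(XY) = E[X²]E[Y²] - (E[X]E[Y])²
E[V] = 0.85714286, Var(V) = 0.015306122
E[R] = 1, Var(R) = 6.25
E[V²] = 0.015306122 + 0.85714286² = 0.75
E[R²] = 6.25 + 1² = 7.25
Var(Z) = 0.75*7.25 - (0.85714286*1)²
= 5.4375 - 0.73469388 = 4.7028061

4.7028061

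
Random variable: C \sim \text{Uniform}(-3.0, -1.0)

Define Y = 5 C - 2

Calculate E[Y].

For Y = 5C - 2:
E[Y] = 5 * E[C] - 2
E[C] = (-3 - 1)/2 = -2
E[Y] = 5 * (-2) - 2 = -12

-12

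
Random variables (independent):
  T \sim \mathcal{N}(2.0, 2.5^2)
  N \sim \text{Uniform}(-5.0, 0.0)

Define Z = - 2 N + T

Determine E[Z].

E[Z] = 1*E[T] - 2*E[N]
E[T] = 2
E[N] = -2.5
E[Z] = 1*2 - 2*(-2.5) = 7

7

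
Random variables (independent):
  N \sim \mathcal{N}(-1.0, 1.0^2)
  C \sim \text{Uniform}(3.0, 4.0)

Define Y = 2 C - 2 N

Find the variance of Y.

For independent RVs: Var(aX + bY) = a²Var(X) + b²Var(Y)
Var(N) = 1
Var(C) = 0.083333333
Var(Y) = (-2)²*1 + 2²*0.083333333
= 4*1 + 4*0.083333333 = 4.3333333

4.3333333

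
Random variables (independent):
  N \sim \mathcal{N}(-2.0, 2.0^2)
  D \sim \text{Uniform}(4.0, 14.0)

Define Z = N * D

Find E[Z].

For independent RVs: E[XY] = E[X]*E[Y]
E[N] = -2
E[D] = 9
E[Z] = -2 * 9 = -18

-18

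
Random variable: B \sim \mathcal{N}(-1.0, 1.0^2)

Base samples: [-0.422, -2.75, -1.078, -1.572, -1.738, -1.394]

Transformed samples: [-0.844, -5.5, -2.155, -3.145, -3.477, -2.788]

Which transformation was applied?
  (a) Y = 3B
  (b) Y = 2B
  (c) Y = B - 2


Checking option (b) Y = 2B:
  B = -0.422 -> Y = -0.844 ✓
  B = -2.75 -> Y = -5.5 ✓
  B = -1.078 -> Y = -2.155 ✓
All samples match this transformation.

(b) 2B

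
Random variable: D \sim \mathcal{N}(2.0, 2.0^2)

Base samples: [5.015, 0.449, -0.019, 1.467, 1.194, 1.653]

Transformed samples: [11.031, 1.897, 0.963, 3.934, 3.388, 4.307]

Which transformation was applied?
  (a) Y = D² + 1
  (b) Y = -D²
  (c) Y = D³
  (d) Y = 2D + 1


Checking option (d) Y = 2D + 1:
  D = 5.015 -> Y = 11.031 ✓
  D = 0.449 -> Y = 1.897 ✓
  D = -0.019 -> Y = 0.963 ✓
All samples match this transformation.

(d) 2D + 1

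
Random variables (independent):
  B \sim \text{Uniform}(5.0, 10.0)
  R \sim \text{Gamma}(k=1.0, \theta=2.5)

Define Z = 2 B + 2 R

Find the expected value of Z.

E[Z] = 2*E[B] + 2*E[R]
E[B] = 7.5
E[R] = 2.5
E[Z] = 2*7.5 + 2*2.5 = 20

20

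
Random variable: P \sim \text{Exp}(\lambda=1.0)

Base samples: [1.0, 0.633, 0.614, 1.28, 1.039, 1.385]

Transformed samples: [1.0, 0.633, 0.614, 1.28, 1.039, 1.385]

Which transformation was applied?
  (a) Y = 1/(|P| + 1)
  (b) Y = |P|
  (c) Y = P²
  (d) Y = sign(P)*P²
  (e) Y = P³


Checking option (b) Y = |P|:
  P = 1.0 -> Y = 1.0 ✓
  P = 0.633 -> Y = 0.633 ✓
  P = 0.614 -> Y = 0.614 ✓
All samples match this transformation.

(b) |P|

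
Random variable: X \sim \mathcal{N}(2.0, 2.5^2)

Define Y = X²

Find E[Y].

E[X²] = Var(X) + (E[X])² = 6.25 + 4 = 10.25

10.25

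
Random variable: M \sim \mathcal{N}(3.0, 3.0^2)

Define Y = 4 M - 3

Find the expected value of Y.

For Y = 4M - 3:
E[Y] = 4 * E[M] - 3
E[M] = 3.0 = 3
E[Y] = 4 * 3 - 3 = 9

9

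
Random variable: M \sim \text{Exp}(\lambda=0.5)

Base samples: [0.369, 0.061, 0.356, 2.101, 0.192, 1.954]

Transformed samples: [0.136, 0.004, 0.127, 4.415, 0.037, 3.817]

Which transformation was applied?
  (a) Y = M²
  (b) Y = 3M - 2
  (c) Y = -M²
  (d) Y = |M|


Checking option (a) Y = M²:
  M = 0.369 -> Y = 0.136 ✓
  M = 0.061 -> Y = 0.004 ✓
  M = 0.356 -> Y = 0.127 ✓
All samples match this transformation.

(a) M²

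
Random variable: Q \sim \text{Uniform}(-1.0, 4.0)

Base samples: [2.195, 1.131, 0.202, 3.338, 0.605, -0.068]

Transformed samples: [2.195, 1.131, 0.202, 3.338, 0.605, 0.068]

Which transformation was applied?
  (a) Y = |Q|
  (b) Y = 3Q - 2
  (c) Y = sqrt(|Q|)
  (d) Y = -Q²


Checking option (a) Y = |Q|:
  Q = 2.195 -> Y = 2.195 ✓
  Q = 1.131 -> Y = 1.131 ✓
  Q = 0.202 -> Y = 0.202 ✓
All samples match this transformation.

(a) |Q|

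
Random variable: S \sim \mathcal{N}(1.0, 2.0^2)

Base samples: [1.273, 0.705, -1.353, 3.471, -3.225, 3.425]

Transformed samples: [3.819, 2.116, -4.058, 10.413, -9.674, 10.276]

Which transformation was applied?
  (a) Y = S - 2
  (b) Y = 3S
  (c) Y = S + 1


Checking option (b) Y = 3S:
  S = 1.273 -> Y = 3.819 ✓
  S = 0.705 -> Y = 2.116 ✓
  S = -1.353 -> Y = -4.058 ✓
All samples match this transformation.

(b) 3S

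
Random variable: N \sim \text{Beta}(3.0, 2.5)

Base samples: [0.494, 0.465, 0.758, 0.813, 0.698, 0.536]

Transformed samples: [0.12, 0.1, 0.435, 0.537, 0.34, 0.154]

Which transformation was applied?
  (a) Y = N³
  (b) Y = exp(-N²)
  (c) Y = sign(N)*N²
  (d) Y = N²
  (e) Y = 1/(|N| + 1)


Checking option (a) Y = N³:
  N = 0.494 -> Y = 0.12 ✓
  N = 0.465 -> Y = 0.1 ✓
  N = 0.758 -> Y = 0.435 ✓
All samples match this transformation.

(a) N³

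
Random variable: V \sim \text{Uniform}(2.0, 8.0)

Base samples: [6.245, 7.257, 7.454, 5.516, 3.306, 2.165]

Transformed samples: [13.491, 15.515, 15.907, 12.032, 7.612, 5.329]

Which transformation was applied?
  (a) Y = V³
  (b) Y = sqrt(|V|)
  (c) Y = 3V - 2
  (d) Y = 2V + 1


Checking option (d) Y = 2V + 1:
  V = 6.245 -> Y = 13.491 ✓
  V = 7.257 -> Y = 15.515 ✓
  V = 7.454 -> Y = 15.907 ✓
All samples match this transformation.

(d) 2V + 1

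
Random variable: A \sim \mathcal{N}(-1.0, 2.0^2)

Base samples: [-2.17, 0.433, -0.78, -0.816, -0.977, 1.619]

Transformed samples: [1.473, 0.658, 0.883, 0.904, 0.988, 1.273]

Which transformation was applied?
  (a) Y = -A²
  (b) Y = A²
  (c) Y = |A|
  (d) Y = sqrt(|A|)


Checking option (d) Y = sqrt(|A|):
  A = -2.17 -> Y = 1.473 ✓
  A = 0.433 -> Y = 0.658 ✓
  A = -0.78 -> Y = 0.883 ✓
All samples match this transformation.

(d) sqrt(|A|)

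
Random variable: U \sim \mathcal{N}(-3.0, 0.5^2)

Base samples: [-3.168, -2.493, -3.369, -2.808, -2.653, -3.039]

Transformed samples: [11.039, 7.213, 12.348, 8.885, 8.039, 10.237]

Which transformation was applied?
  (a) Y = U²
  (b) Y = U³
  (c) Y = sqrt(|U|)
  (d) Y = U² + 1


Checking option (d) Y = U² + 1:
  U = -3.168 -> Y = 11.039 ✓
  U = -2.493 -> Y = 7.213 ✓
  U = -3.369 -> Y = 12.348 ✓
All samples match this transformation.

(d) U² + 1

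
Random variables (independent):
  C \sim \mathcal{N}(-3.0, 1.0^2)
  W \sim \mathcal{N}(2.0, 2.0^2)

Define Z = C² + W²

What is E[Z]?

E[Z] = E[C²] + E[W²]
E[C²] = Var(C) + E[C]² = 1 + 9 = 10
E[W²] = Var(W) + E[W]² = 4 + 4 = 8
E[Z] = 10 + 8 = 18

18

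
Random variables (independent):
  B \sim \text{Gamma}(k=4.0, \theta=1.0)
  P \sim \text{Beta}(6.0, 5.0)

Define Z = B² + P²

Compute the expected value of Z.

E[Z] = E[B²] + E[P²]
E[B²] = Var(B) + E[B]² = 4 + 16 = 20
E[P²] = Var(P) + E[P]² = 0.020661157 + 0.29752066 = 0.31818182
E[Z] = 20 + 0.31818182 = 20.318182

20.318182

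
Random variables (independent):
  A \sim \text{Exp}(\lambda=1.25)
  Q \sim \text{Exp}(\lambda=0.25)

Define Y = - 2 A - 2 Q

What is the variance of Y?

For independent RVs: Var(aX + bY) = a²Var(X) + b²Var(Y)
Var(A) = 0.64
Var(Q) = 16
Var(Y) = (-2)²*0.64 + (-2)²*16
= 4*0.64 + 4*16 = 66.56

66.56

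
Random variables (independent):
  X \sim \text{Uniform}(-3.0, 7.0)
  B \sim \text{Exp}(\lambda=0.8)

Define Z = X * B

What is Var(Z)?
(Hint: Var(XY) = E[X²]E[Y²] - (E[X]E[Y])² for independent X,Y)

Var(XY) = E[X²]E[Y²] - (E[X]E[Y])²
E[X] = 2, Var(X) = 8.3333333
E[B] = 1.25, Var(B) = 1.5625
E[X²] = 8.3333333 + 2² = 12.333333
E[B²] = 1.5625 + 1.25² = 3.125
Var(Z) = 12.333333*3.125 - (2*1.25)²
= 38.541667 - 6.25 = 32.291667

32.291667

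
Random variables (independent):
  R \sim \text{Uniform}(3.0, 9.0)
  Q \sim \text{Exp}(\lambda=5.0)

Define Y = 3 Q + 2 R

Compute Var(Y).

For independent RVs: Var(aX + bY) = a²Var(X) + b²Var(Y)
Var(R) = 3
Var(Q) = 0.04
Var(Y) = 2²*3 + 3²*0.04
= 4*3 + 9*0.04 = 12.36

12.36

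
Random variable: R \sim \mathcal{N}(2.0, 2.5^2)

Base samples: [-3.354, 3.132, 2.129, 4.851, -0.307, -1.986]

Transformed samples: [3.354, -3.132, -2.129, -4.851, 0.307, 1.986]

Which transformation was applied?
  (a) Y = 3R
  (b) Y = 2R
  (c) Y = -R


Checking option (c) Y = -R:
  R = -3.354 -> Y = 3.354 ✓
  R = 3.132 -> Y = -3.132 ✓
  R = 2.129 -> Y = -2.129 ✓
All samples match this transformation.

(c) -R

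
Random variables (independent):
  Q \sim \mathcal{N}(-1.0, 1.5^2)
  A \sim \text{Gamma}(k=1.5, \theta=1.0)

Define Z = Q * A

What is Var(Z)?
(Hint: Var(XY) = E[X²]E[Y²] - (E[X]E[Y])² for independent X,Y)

Var(XY) = E[X²]E[Y²] - (E[X]E[Y])²
E[Q] = -1, Var(Q) = 2.25
E[A] = 1.5, Var(A) = 1.5
E[Q²] = 2.25 + (-1)² = 3.25
E[A²] = 1.5 + 1.5² = 3.75
Var(Z) = 3.25*3.75 - (-1*1.5)²
= 12.1875 - 2.25 = 9.9375

9.9375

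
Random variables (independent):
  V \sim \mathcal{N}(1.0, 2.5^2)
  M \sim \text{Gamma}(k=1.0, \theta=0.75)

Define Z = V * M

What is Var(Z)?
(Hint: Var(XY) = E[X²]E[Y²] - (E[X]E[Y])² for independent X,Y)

Var(XY) = E[X²]E[Y²] - (E[X]E[Y])²
E[V] = 1, Var(V) = 6.25
E[M] = 0.75, Var(M) = 0.5625
E[V²] = 6.25 + 1² = 7.25
E[M²] = 0.5625 + 0.75² = 1.125
Var(Z) = 7.25*1.125 - (1*0.75)²
= 8.15625 - 0.5625 = 7.59375

7.59375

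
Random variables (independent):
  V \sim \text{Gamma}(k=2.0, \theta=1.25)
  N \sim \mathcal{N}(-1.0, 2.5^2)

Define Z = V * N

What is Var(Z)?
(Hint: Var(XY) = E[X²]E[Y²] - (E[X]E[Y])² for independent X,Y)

Var(XY) = E[X²]E[Y²] - (E[X]E[Y])²
E[V] = 2.5, Var(V) = 3.125
E[N] = -1, Var(N) = 6.25
E[V²] = 3.125 + 2.5² = 9.375
E[N²] = 6.25 + (-1)² = 7.25
Var(Z) = 9.375*7.25 - (2.5*(-1))²
= 67.96875 - 6.25 = 61.71875

61.71875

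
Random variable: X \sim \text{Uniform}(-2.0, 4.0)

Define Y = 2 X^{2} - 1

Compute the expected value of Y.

E[Y] = 2*E[X²] - 1
E[X] = 1
E[X²] = Var(X) + (E[X])² = 3 + 1 = 4
E[Y] = 2*4 - 1 = 7

7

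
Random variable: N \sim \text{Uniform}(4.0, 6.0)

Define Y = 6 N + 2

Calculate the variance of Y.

For Y = aN + b: Var(Y) = a² * Var(N)
Var(N) = (6 - 4)^2/12 = 0.33333333
Var(Y) = 6² * 0.33333333 = 36 * 0.33333333 = 12

12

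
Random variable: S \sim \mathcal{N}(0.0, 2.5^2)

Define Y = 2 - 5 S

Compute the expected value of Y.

For Y = -5S + 2:
E[Y] = -5 * E[S] + 2
E[S] = 0.0 = 0
E[Y] = -5 * 0 + 2 = 2

2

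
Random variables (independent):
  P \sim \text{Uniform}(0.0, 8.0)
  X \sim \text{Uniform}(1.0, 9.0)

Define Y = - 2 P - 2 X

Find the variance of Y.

For independent RVs: Var(aX + bY) = a²Var(X) + b²Var(Y)
Var(P) = 5.3333333
Var(X) = 5.3333333
Var(Y) = (-2)²*5.3333333 + (-2)²*5.3333333
= 4*5.3333333 + 4*5.3333333 = 42.666667

42.666667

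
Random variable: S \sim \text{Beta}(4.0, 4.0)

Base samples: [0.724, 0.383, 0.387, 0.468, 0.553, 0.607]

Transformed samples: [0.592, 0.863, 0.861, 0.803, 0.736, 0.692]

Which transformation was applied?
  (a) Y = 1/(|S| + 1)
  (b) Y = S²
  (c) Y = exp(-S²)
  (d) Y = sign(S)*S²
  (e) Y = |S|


Checking option (c) Y = exp(-S²):
  S = 0.724 -> Y = 0.592 ✓
  S = 0.383 -> Y = 0.863 ✓
  S = 0.387 -> Y = 0.861 ✓
All samples match this transformation.

(c) exp(-S²)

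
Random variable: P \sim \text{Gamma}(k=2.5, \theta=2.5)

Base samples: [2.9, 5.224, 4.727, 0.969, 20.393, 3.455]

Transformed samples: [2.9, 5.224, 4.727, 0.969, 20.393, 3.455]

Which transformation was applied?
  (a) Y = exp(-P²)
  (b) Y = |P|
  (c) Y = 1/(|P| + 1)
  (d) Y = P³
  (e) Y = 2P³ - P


Checking option (b) Y = |P|:
  P = 2.9 -> Y = 2.9 ✓
  P = 5.224 -> Y = 5.224 ✓
  P = 4.727 -> Y = 4.727 ✓
All samples match this transformation.

(b) |P|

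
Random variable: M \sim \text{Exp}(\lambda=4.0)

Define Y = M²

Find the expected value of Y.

E[M²] = Var(M) + (E[M])² = 0.0625 + 0.0625 = 0.125

0.125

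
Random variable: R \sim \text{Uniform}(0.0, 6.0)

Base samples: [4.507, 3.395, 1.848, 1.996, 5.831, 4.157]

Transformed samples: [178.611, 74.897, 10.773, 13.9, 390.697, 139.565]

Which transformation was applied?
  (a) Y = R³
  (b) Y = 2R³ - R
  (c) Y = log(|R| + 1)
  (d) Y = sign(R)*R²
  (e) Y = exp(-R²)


Checking option (b) Y = 2R³ - R:
  R = 4.507 -> Y = 178.611 ✓
  R = 3.395 -> Y = 74.897 ✓
  R = 1.848 -> Y = 10.773 ✓
All samples match this transformation.

(b) 2R³ - R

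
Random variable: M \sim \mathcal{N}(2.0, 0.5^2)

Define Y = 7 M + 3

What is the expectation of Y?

For Y = 7M + 3:
E[Y] = 7 * E[M] + 3
E[M] = 2.0 = 2
E[Y] = 7 * 2 + 3 = 17

17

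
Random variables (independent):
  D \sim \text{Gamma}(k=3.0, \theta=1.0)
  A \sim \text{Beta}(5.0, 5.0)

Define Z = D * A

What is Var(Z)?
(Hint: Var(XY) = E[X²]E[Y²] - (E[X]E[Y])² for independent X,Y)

Var(XY) = E[X²]E[Y²] - (E[X]E[Y])²
E[D] = 3, Var(D) = 3
E[A] = 0.5, Var(A) = 0.022727273
E[D²] = 3 + 3² = 12
E[A²] = 0.022727273 + 0.5² = 0.27272727
Var(Z) = 12*0.27272727 - (3*0.5)²
= 3.2727273 - 2.25 = 1.0227273

1.0227273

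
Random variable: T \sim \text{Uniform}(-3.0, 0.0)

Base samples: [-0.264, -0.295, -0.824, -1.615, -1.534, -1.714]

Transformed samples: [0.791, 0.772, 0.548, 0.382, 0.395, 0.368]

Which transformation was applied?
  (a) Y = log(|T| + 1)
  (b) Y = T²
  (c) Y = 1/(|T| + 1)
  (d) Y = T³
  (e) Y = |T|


Checking option (c) Y = 1/(|T| + 1):
  T = -0.264 -> Y = 0.791 ✓
  T = -0.295 -> Y = 0.772 ✓
  T = -0.824 -> Y = 0.548 ✓
All samples match this transformation.

(c) 1/(|T| + 1)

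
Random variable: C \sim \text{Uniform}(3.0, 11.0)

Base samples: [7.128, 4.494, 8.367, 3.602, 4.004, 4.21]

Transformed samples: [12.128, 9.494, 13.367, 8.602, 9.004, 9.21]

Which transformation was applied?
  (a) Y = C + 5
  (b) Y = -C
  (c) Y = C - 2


Checking option (a) Y = C + 5:
  C = 7.128 -> Y = 12.128 ✓
  C = 4.494 -> Y = 9.494 ✓
  C = 8.367 -> Y = 13.367 ✓
All samples match this transformation.

(a) C + 5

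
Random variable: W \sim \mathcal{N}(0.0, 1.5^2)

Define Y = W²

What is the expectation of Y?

Using E[X²] = Var(X) + (E[X])²:
E[W] = 0
Var(W) = 1.5^2 = 2.25
E[W²] = 2.25 + 0² = 2.25 + 0 = 2.25

2.25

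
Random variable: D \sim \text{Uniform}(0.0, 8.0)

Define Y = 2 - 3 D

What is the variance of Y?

For Y = aD + b: Var(Y) = a² * Var(D)
Var(D) = (8 - 0)^2/12 = 5.3333333
Var(Y) = (-3)² * 5.3333333 = 9 * 5.3333333 = 48

48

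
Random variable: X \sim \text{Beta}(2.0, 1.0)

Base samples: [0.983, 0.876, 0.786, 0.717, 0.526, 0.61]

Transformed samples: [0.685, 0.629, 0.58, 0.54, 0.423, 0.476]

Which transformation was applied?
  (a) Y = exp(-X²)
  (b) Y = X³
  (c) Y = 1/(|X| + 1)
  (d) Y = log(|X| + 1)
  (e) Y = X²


Checking option (d) Y = log(|X| + 1):
  X = 0.983 -> Y = 0.685 ✓
  X = 0.876 -> Y = 0.629 ✓
  X = 0.786 -> Y = 0.58 ✓
All samples match this transformation.

(d) log(|X| + 1)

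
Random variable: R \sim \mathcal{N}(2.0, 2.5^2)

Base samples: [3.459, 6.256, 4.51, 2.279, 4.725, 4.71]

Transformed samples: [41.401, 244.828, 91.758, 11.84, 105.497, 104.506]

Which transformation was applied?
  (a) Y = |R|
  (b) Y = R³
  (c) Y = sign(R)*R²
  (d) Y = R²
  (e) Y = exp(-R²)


Checking option (b) Y = R³:
  R = 3.459 -> Y = 41.401 ✓
  R = 6.256 -> Y = 244.828 ✓
  R = 4.51 -> Y = 91.758 ✓
All samples match this transformation.

(b) R³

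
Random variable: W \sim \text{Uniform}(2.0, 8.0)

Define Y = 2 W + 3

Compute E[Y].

For Y = 2W + 3:
E[Y] = 2 * E[W] + 3
E[W] = (2 + 8)/2 = 5
E[Y] = 2 * 5 + 3 = 13

13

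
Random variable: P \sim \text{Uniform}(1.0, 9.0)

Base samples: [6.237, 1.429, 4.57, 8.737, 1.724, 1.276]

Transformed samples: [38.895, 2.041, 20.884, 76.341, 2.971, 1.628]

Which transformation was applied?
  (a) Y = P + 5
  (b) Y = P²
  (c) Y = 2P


Checking option (b) Y = P²:
  P = 6.237 -> Y = 38.895 ✓
  P = 1.429 -> Y = 2.041 ✓
  P = 4.57 -> Y = 20.884 ✓
All samples match this transformation.

(b) P²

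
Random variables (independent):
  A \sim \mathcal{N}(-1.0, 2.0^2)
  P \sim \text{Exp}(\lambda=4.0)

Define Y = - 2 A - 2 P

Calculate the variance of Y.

For independent RVs: Var(aX + bY) = a²Var(X) + b²Var(Y)
Var(A) = 4
Var(P) = 0.0625
Var(Y) = (-2)²*4 + (-2)²*0.0625
= 4*4 + 4*0.0625 = 16.25

16.25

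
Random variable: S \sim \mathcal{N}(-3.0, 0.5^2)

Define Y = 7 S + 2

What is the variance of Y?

For Y = aS + b: Var(Y) = a² * Var(S)
Var(S) = 0.5^2 = 0.25
Var(Y) = 7² * 0.25 = 49 * 0.25 = 12.25

12.25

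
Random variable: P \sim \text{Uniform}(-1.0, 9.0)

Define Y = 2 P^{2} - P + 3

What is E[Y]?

E[Y] = 2*E[P²] - 1*E[P] + 3
E[P] = 4
E[P²] = Var(P) + (E[P])² = 8.3333333 + 16 = 24.333333
E[Y] = 2*24.333333 - 1*4 + 3 = 47.666667

47.666667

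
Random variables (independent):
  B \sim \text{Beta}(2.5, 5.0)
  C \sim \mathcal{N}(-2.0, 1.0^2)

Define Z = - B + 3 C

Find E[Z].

E[Z] = -1*E[B] + 3*E[C]
E[B] = 0.33333333
E[C] = -2
E[Z] = -1*0.33333333 + 3*(-2) = -6.3333333

-6.3333333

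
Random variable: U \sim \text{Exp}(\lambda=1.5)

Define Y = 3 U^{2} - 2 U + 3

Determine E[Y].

E[Y] = 3*E[U²] - 2*E[U] + 3
E[U] = 0.66666667
E[U²] = Var(U) + (E[U])² = 0.44444444 + 0.44444444 = 0.88888889
E[Y] = 3*0.88888889 - 2*0.66666667 + 3 = 4.3333333

4.3333333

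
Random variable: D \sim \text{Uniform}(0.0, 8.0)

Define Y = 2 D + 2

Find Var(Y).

For Y = aD + b: Var(Y) = a² * Var(D)
Var(D) = (8 - 0)^2/12 = 5.3333333
Var(Y) = 2² * 5.3333333 = 4 * 5.3333333 = 21.333333

21.333333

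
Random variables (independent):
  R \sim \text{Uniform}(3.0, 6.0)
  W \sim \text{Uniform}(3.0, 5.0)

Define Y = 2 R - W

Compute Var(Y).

For independent RVs: Var(aX + bY) = a²Var(X) + b²Var(Y)
Var(R) = 0.75
Var(W) = 0.33333333
Var(Y) = 2²*0.75 + (-1)²*0.33333333
= 4*0.75 + 1*0.33333333 = 3.3333333

3.3333333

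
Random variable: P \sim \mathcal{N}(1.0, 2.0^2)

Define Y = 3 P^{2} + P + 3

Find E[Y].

E[Y] = 3*E[P²] + 1*E[P] + 3
E[P] = 1
E[P²] = Var(P) + (E[P])² = 4 + 1 = 5
E[Y] = 3*5 + 1*1 + 3 = 19

19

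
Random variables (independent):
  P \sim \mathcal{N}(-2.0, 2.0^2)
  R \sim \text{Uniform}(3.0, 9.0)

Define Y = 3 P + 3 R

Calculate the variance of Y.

For independent RVs: Var(aX + bY) = a²Var(X) + b²Var(Y)
Var(P) = 4
Var(R) = 3
Var(Y) = 3²*4 + 3²*3
= 9*4 + 9*3 = 63

63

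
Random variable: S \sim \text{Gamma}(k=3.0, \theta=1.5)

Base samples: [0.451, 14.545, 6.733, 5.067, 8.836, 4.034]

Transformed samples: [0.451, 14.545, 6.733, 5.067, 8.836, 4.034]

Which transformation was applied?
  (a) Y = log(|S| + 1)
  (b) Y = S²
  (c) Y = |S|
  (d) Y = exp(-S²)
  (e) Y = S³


Checking option (c) Y = |S|:
  S = 0.451 -> Y = 0.451 ✓
  S = 14.545 -> Y = 14.545 ✓
  S = 6.733 -> Y = 6.733 ✓
All samples match this transformation.

(c) |S|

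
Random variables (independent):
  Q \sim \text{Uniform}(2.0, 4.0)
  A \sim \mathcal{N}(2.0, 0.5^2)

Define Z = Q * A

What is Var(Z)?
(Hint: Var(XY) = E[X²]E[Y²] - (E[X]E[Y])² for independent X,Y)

Var(XY) = E[X²]E[Y²] - (E[X]E[Y])²
E[Q] = 3, Var(Q) = 0.33333333
E[A] = 2, Var(A) = 0.25
E[Q²] = 0.33333333 + 3² = 9.3333333
E[A²] = 0.25 + 2² = 4.25
Var(Z) = 9.3333333*4.25 - (3*2)²
= 39.666667 - 36 = 3.6666667

3.6666667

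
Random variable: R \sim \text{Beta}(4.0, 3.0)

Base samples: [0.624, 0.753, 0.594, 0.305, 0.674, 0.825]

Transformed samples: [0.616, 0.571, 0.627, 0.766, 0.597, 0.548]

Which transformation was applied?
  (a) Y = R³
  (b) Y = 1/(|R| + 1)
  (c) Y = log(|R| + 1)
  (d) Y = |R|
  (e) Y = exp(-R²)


Checking option (b) Y = 1/(|R| + 1):
  R = 0.624 -> Y = 0.616 ✓
  R = 0.753 -> Y = 0.571 ✓
  R = 0.594 -> Y = 0.627 ✓
All samples match this transformation.

(b) 1/(|R| + 1)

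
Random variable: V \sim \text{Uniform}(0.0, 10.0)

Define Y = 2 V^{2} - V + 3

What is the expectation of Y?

E[Y] = 2*E[V²] - 1*E[V] + 3
E[V] = 5
E[V²] = Var(V) + (E[V])² = 8.3333333 + 25 = 33.333333
E[Y] = 2*33.333333 - 1*5 + 3 = 64.666667

64.666667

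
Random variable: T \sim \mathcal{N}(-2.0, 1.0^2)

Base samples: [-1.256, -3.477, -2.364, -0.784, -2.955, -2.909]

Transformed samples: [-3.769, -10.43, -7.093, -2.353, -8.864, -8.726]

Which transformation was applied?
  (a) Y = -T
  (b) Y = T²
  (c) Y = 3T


Checking option (c) Y = 3T:
  T = -1.256 -> Y = -3.769 ✓
  T = -3.477 -> Y = -10.43 ✓
  T = -2.364 -> Y = -7.093 ✓
All samples match this transformation.

(c) 3T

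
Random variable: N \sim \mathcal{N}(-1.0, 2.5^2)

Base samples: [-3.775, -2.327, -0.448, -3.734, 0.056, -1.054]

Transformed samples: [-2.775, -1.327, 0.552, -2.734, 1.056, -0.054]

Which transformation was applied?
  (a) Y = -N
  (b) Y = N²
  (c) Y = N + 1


Checking option (c) Y = N + 1:
  N = -3.775 -> Y = -2.775 ✓
  N = -2.327 -> Y = -1.327 ✓
  N = -0.448 -> Y = 0.552 ✓
All samples match this transformation.

(c) N + 1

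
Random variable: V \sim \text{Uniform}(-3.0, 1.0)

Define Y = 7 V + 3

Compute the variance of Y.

For Y = aV + b: Var(Y) = a² * Var(V)
Var(V) = (1 + 3)^2/12 = 1.3333333
Var(Y) = 7² * 1.3333333 = 49 * 1.3333333 = 65.333333

65.333333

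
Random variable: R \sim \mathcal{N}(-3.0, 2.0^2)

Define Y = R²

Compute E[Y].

E[R²] = Var(R) + (E[R])² = 4 + 9 = 13

13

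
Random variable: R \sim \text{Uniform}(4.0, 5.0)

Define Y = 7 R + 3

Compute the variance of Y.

For Y = aR + b: Var(Y) = a² * Var(R)
Var(R) = (5 - 4)^2/12 = 0.083333333
Var(Y) = 7² * 0.083333333 = 49 * 0.083333333 = 4.0833333

4.0833333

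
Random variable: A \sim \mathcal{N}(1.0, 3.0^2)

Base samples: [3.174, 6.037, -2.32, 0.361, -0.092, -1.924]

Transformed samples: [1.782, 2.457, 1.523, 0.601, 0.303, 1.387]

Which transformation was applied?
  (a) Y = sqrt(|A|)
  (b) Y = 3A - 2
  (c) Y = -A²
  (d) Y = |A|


Checking option (a) Y = sqrt(|A|):
  A = 3.174 -> Y = 1.782 ✓
  A = 6.037 -> Y = 2.457 ✓
  A = -2.32 -> Y = 1.523 ✓
All samples match this transformation.

(a) sqrt(|A|)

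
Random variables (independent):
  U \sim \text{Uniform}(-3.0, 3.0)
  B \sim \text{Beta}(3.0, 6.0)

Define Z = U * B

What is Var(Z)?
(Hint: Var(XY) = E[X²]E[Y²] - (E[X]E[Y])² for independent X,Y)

Var(XY) = E[X²]E[Y²] - (E[X]E[Y])²
E[U] = 0, Var(U) = 3
E[B] = 0.33333333, Var(B) = 0.022222222
E[U²] = 3 + 0² = 3
E[B²] = 0.022222222 + 0.33333333² = 0.13333333
Var(Z) = 3*0.13333333 - (0*0.33333333)²
= 0.4 - 0 = 0.4

0.4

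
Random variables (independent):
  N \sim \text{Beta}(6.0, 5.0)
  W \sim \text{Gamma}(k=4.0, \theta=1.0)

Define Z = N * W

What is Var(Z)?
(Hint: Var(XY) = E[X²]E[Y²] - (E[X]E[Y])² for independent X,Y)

Var(XY) = E[X²]E[Y²] - (E[X]E[Y])²
E[N] = 0.54545455, Var(N) = 0.020661157
E[W] = 4, Var(W) = 4
E[N²] = 0.020661157 + 0.54545455² = 0.31818182
E[W²] = 4 + 4² = 20
Var(Z) = 0.31818182*20 - (0.54545455*4)²
= 6.3636364 - 4.7603306 = 1.6033058

1.6033058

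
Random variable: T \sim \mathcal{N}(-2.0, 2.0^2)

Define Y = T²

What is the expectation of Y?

E[T²] = Var(T) + (E[T])² = 4 + 4 = 8

8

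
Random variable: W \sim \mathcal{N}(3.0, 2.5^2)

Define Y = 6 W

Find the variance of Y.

For Y = aW + b: Var(Y) = a² * Var(W)
Var(W) = 2.5^2 = 6.25
Var(Y) = 6² * 6.25 = 36 * 6.25 = 225

225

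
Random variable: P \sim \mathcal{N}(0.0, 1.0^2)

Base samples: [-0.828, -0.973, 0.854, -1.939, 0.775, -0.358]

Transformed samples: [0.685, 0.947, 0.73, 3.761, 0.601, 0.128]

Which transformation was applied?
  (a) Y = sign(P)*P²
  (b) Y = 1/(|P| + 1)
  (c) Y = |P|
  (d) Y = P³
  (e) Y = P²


Checking option (e) Y = P²:
  P = -0.828 -> Y = 0.685 ✓
  P = -0.973 -> Y = 0.947 ✓
  P = 0.854 -> Y = 0.73 ✓
All samples match this transformation.

(e) P²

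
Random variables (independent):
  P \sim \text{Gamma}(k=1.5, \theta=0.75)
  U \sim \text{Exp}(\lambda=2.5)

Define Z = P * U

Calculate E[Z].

For independent RVs: E[XY] = E[X]*E[Y]
E[P] = 1.125
E[U] = 0.4
E[Z] = 1.125 * 0.4 = 0.45

0.45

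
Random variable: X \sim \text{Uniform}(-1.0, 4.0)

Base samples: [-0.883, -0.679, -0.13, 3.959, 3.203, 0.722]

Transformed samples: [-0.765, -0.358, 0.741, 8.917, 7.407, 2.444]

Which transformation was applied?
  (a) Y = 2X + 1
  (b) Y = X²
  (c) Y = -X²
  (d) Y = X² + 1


Checking option (a) Y = 2X + 1:
  X = -0.883 -> Y = -0.765 ✓
  X = -0.679 -> Y = -0.358 ✓
  X = -0.13 -> Y = 0.741 ✓
All samples match this transformation.

(a) 2X + 1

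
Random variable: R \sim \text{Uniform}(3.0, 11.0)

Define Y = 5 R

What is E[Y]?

For Y = 5R:
E[Y] = 5 * E[R]
E[R] = (3 + 11)/2 = 7
E[Y] = 5 * 7 = 35

35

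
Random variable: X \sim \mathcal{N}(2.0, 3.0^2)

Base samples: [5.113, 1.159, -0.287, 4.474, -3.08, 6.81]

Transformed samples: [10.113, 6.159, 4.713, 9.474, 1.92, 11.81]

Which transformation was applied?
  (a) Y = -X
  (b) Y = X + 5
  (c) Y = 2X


Checking option (b) Y = X + 5:
  X = 5.113 -> Y = 10.113 ✓
  X = 1.159 -> Y = 6.159 ✓
  X = -0.287 -> Y = 4.713 ✓
All samples match this transformation.

(b) X + 5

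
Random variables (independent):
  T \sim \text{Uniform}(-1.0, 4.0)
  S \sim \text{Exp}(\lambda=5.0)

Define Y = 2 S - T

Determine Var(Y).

For independent RVs: Var(aX + bY) = a²Var(X) + b²Var(Y)
Var(T) = 2.0833333
Var(S) = 0.04
Var(Y) = (-1)²*2.0833333 + 2²*0.04
= 1*2.0833333 + 4*0.04 = 2.2433333

2.2433333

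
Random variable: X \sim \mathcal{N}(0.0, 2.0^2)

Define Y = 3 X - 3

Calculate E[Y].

For Y = 3X - 3:
E[Y] = 3 * E[X] - 3
E[X] = 0.0 = 0
E[Y] = 3 * 0 - 3 = -3

-3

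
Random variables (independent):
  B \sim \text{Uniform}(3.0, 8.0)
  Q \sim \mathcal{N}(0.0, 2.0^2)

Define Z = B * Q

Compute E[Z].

For independent RVs: E[XY] = E[X]*E[Y]
E[B] = 5.5
E[Q] = 0
E[Z] = 5.5 * 0 = 0

0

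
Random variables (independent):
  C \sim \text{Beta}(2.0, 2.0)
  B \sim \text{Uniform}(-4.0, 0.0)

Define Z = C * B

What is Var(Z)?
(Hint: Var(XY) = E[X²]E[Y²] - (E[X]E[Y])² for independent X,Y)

Var(XY) = E[X²]E[Y²] - (E[X]E[Y])²
E[C] = 0.5, Var(C) = 0.05
E[B] = -2, Var(B) = 1.3333333
E[C²] = 0.05 + 0.5² = 0.3
E[B²] = 1.3333333 + (-2)² = 5.3333333
Var(Z) = 0.3*5.3333333 - (0.5*(-2))²
= 1.6 - 1 = 0.6

0.6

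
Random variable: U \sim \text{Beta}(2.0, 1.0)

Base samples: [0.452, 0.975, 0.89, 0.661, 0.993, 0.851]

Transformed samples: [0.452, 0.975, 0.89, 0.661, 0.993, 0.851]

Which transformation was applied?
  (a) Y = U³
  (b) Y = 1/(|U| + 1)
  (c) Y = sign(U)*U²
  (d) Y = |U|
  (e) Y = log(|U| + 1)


Checking option (d) Y = |U|:
  U = 0.452 -> Y = 0.452 ✓
  U = 0.975 -> Y = 0.975 ✓
  U = 0.89 -> Y = 0.89 ✓
All samples match this transformation.

(d) |U|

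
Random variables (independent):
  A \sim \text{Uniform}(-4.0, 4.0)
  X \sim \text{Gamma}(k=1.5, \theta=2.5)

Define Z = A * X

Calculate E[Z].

For independent RVs: E[XY] = E[X]*E[Y]
E[A] = 0
E[X] = 3.75
E[Z] = 0 * 3.75 = 0

0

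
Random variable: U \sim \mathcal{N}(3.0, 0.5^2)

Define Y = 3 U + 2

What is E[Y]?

For Y = 3U + 2:
E[Y] = 3 * E[U] + 2
E[U] = 3.0 = 3
E[Y] = 3 * 3 + 2 = 11

11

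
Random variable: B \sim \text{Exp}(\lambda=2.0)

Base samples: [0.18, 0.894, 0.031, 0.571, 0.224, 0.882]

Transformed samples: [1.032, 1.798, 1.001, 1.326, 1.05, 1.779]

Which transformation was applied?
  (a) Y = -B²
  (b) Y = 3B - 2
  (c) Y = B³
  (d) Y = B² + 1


Checking option (d) Y = B² + 1:
  B = 0.18 -> Y = 1.032 ✓
  B = 0.894 -> Y = 1.798 ✓
  B = 0.031 -> Y = 1.001 ✓
All samples match this transformation.

(d) B² + 1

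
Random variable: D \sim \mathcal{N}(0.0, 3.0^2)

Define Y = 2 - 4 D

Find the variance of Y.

For Y = aD + b: Var(Y) = a² * Var(D)
Var(D) = 3.0^2 = 9
Var(Y) = (-4)² * 9 = 16 * 9 = 144

144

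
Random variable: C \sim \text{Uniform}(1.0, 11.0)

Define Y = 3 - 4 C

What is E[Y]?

For Y = -4C + 3:
E[Y] = -4 * E[C] + 3
E[C] = (1 + 11)/2 = 6
E[Y] = -4 * 6 + 3 = -21

-21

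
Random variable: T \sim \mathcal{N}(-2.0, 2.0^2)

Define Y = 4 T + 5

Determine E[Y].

For Y = 4T + 5:
E[Y] = 4 * E[T] + 5
E[T] = -2.0 = -2
E[Y] = 4 * (-2) + 5 = -3

-3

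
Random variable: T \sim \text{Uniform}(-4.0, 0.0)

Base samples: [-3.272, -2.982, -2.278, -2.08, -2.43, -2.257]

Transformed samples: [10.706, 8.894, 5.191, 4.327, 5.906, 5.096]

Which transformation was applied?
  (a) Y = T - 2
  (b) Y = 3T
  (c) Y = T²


Checking option (c) Y = T²:
  T = -3.272 -> Y = 10.706 ✓
  T = -2.982 -> Y = 8.894 ✓
  T = -2.278 -> Y = 5.191 ✓
All samples match this transformation.

(c) T²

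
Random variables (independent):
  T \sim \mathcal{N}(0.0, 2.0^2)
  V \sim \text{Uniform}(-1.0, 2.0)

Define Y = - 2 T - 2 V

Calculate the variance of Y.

For independent RVs: Var(aX + bY) = a²Var(X) + b²Var(Y)
Var(T) = 4
Var(V) = 0.75
Var(Y) = (-2)²*4 + (-2)²*0.75
= 4*4 + 4*0.75 = 19

19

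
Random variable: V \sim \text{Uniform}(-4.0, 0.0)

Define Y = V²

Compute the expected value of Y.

E[V²] = Var(V) + (E[V])² = 1.3333333 + 4 = 5.3333333

5.3333333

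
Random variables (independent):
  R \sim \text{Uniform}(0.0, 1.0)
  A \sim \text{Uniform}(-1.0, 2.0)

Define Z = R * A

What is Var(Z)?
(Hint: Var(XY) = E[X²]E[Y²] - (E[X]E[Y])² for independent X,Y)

Var(XY) = E[X²]E[Y²] - (E[X]E[Y])²
E[R] = 0.5, Var(R) = 0.083333333
E[A] = 0.5, Var(A) = 0.75
E[R²] = 0.083333333 + 0.5² = 0.33333333
E[A²] = 0.75 + 0.5² = 1
Var(Z) = 0.33333333*1 - (0.5*0.5)²
= 0.33333333 - 0.0625 = 0.27083333

0.27083333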